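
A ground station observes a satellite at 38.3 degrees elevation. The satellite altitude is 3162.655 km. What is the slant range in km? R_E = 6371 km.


h = 3162.655 km, el = 38.3 deg
d = -R_E*sin(el) + sqrt((R_E*sin(el))^2 + 2*R_E*h + h^2)
d = -6371.0000*sin(0.6684611) + sqrt((6371.0000*0.619779)^2 + 2*6371.0000*3162.655 + 3162.655^2)
d = 4168.8058 km

4168.8058 km


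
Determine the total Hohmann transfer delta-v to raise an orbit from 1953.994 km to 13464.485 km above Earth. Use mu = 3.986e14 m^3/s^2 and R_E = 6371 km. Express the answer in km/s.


r1 = 8324.9940 km = 8.324994e+06 m
r2 = 19835.4850 km = 1.9835485e+07 m
dv1 = sqrt(mu/r1)*(sqrt(2*r2/(r1+r2)) - 1) = 1293.3032 m/s
dv2 = sqrt(mu/r2)*(1 - sqrt(2*r1/(r1+r2))) = 1035.8344 m/s
total dv = |dv1| + |dv2| = 1293.3032 + 1035.8344 = 2329.1376 m/s = 2.3291 km/s

2.3291 km/s


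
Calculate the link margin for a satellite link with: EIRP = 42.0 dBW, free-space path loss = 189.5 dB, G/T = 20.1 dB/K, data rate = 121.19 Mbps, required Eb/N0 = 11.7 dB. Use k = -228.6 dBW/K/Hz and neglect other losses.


C/N0 = EIRP - FSPL + G/T - k = 42.0 - 189.5 + 20.1 - (-228.6)
C/N0 = 101.2000 dB-Hz
R_b = 121.19 Mbps = 1.2119e+08 bps -> 10*log10(R_b) = 80.8347 dB-Hz
Eb/N0 = C/N0 - 10*log10(R_b) = 101.2000 - 80.8347 = 20.3653 dB
Margin = Eb/N0 - Eb/N0_req = 20.3653 - 11.7 = 8.6653 dB (link closes)

8.6653 dB


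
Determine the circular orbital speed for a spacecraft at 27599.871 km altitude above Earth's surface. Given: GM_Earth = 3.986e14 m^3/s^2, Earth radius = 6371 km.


r = R_E + alt = 6371.0 + 27599.871 = 33970.8710 km = 3.3970871e+07 m
v = sqrt(mu/r) = sqrt(3.986e14 / 3.3970871e+07) = 3425.4316 m/s = 3.4254 km/s

3.4254 km/s


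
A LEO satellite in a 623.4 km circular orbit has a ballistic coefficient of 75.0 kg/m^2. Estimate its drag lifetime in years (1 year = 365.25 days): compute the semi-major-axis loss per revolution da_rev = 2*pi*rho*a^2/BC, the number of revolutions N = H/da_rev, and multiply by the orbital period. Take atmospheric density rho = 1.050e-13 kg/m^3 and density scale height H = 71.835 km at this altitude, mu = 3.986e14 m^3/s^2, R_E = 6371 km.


a = R_E + alt = 6994.4000 km = 6.9944e+06 m
da_rev = 2*pi*rho*a^2/BC = 2*pi*1.050e-13*(6.9944e+06)^2/75.0 = 0.430337146 m per revolution
N = H/da_rev = 71835.0000 m / 0.430337146 m = 166927.2587 revolutions
P = 2*pi*sqrt(a^3/mu) = 5821.5270 s
lifetime = N*P = 166927.2587 * 5821.5270 = 9.7177155e+08 s = 11247.3559 days
years = 11247.3559 / 365.25 = 30.7936 years

30.7936 years


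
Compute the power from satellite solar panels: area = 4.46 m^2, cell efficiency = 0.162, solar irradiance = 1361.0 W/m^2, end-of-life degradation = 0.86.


P = area * eta * S * degradation
P = 4.46 * 0.162 * 1361.0 * 0.86
P = 845.6808 W

845.6808 W


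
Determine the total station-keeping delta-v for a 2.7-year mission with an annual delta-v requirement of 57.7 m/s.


dV = rate * years = 57.7 * 2.7
dV = 155.7900 m/s

155.7900 m/s


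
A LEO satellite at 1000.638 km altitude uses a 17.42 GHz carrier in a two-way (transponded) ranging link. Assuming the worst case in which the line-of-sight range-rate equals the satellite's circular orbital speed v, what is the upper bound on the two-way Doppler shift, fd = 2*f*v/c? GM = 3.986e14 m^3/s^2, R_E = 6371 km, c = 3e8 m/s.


r = 7.371638e+06 m
v = sqrt(mu/r) = 7353.3739 m/s (worst-case radial velocity)
f = 17.42 GHz = 1.742e+10 Hz
fd = 2*f*v/c = 2*1.742e+10*7353.3739/3.0e+08
fd = 853971.8180 Hz

853971.8180 Hz


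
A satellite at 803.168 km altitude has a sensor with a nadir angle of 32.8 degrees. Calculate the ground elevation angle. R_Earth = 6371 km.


r = R_E + alt = 7174.1680 km
Law of sines in the satellite / Earth-center / ground-point triangle:
  sin(nadir)/R_E = sin(90 + el)/r  =>  cos(el) = (r/R_E)*sin(nadir)
cos(el) = (7174.1680 / 6371.0000) * sin(32.8 deg) = 0.6099993
el = arccos(0.6099993) = 52.4105 deg
(Earth-central angle = 90 - nadir - el = 4.7895 deg)

52.4105 degrees


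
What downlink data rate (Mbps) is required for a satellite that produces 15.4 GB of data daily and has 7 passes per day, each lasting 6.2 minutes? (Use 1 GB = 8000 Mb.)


total contact time = 7 * 6.2 * 60 = 2604.0000 s
data = 15.4 GB = 123200.0000 Mb
rate = 123200.0000 / 2604.0000 = 47.3118 Mbps

47.3118 Mbps


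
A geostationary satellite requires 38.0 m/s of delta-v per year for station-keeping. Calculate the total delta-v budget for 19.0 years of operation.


dV = rate * years = 38.0 * 19.0
dV = 722.0000 m/s

722.0000 m/s


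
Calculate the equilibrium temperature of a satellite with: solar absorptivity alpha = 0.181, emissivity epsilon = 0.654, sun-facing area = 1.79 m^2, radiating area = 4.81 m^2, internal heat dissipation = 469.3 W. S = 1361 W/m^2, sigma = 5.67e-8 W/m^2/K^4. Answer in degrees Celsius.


Numerator = alpha*S*A_sun + Q_int = 0.181*1361*1.79 + 469.3 = 910.2504 W
Denominator = eps*sigma*A_rad = 0.654*5.67e-8*4.81 = 1.7836346e-07 W/K^4
T^4 = 5.1033457e+09 K^4
T = 267.2783 K = -5.8717 C

-5.8717 degrees Celsius


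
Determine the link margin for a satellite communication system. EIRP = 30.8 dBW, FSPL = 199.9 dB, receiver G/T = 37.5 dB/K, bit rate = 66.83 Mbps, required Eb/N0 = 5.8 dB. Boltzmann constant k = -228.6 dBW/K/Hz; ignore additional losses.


C/N0 = EIRP - FSPL + G/T - k = 30.8 - 199.9 + 37.5 - (-228.6)
C/N0 = 97.0000 dB-Hz
R_b = 66.83 Mbps = 6.683e+07 bps -> 10*log10(R_b) = 78.2497 dB-Hz
Eb/N0 = C/N0 - 10*log10(R_b) = 97.0000 - 78.2497 = 18.7503 dB
Margin = Eb/N0 - Eb/N0_req = 18.7503 - 5.8 = 12.9503 dB (link closes)

12.9503 dB


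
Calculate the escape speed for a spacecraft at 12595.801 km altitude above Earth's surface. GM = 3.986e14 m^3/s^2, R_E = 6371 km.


r = 6371.0 + 12595.801 = 18966.8010 km = 1.8966801e+07 m
v_esc = sqrt(2*mu/r) = sqrt(2*3.986e14 / 1.8966801e+07)
v_esc = 6483.1579 m/s = 6.4832 km/s

6.4832 km/s


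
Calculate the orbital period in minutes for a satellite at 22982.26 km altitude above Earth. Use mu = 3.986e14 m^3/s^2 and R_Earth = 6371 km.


r = 29353.2600 km = 2.935326e+07 m
T = 2*pi*sqrt(r^3/mu) = 2*pi*sqrt(2.5291176e+22 / 3.986e14)
T = 50049.0379 s = 834.1506 min

834.1506 minutes


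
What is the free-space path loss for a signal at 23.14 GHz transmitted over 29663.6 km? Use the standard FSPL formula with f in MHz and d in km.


f = 23.14 GHz = 23140.0000 MHz
d = 29663.6 km
FSPL = 32.44 + 20*log10(23140.0000) + 20*log10(29663.6)
FSPL = 32.44 + 87.2873 + 89.4445
FSPL = 209.1717 dB

209.1717 dB


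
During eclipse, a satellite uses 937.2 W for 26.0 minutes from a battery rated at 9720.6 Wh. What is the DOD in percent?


E_used = P * t / 60 = 937.2 * 26.0 / 60 = 406.1200 Wh
DOD = E_used / E_total * 100 = 406.1200 / 9720.6 * 100
DOD = 4.1779 %

4.1779 %


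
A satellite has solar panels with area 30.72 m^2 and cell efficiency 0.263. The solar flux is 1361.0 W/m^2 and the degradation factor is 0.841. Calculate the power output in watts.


P = area * eta * S * degradation
P = 30.72 * 0.263 * 1361.0 * 0.841
P = 9247.6435 W

9247.6435 W


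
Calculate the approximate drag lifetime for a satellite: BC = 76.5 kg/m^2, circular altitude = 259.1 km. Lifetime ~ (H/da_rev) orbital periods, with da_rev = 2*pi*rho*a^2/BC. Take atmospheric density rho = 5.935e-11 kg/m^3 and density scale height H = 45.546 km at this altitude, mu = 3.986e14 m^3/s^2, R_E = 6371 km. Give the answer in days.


a = R_E + alt = 6630.1000 km = 6.6301e+06 m
da_rev = 2*pi*rho*a^2/BC = 2*pi*5.935e-11*(6.6301e+06)^2/76.5 = 214.278854 m per revolution
N = H/da_rev = 45546.0000 m / 214.278854 m = 212.5548 revolutions
P = 2*pi*sqrt(a^3/mu) = 5372.6845 s
lifetime = N*P = 212.5548 * 5372.6845 = 1.1419899e+06 s = 13.2175 days

13.2175 days


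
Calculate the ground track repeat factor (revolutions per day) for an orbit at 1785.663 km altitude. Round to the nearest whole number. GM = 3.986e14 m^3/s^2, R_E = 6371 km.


r = 8.156663e+06 m
T = 2*pi*sqrt(r^3/mu) = 7331.2833 s = 122.1881 min
revs/day = 1440 / 122.1881 = 11.7851
Rounded: 12 revolutions per day

12 revolutions per day


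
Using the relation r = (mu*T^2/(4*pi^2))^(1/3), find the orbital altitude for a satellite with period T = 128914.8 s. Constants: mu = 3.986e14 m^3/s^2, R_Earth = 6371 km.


T = 128914.8 s
r = (mu*T^2/(4*pi^2))^(1/3) = (3.986e14 * 128914.8^2 / (4*pi^2))^(1/3)
r = 5.5156204e+07 m = 55156.2044 km
alt = r - R_E = 55156.2044 - 6371 = 48785.2044 km

48785.2044 km


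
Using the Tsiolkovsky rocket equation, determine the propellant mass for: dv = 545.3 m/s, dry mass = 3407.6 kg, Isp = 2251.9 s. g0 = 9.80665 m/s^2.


ve = Isp * g0 = 2251.9 * 9.80665 = 22083.595135 m/s
mass ratio = exp(dv/ve) = exp(545.3/22083.595135) = 1.02499992
m_prop = m_dry * (mr - 1) = 3407.6 * (1.02499992 - 1)
m_prop = 85.1897 kg

85.1897 kg


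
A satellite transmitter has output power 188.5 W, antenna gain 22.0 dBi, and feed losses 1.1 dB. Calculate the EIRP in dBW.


Pt = 188.5 W = 22.7531 dBW
EIRP = Pt_dBW + Gt - losses = 22.7531 + 22.0 - 1.1 = 43.6531 dBW

43.6531 dBW


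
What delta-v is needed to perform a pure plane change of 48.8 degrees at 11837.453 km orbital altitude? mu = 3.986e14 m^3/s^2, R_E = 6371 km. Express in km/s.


r = 18208.4530 km = 1.8208453e+07 m
V = sqrt(mu/r) = 4678.7746 m/s
di = 48.8 deg = 0.8517207 rad
dV = 2*V*sin(di/2) = 2*4678.7746*sin(0.4258603)
dV = 3865.6450 m/s = 3.8656 km/s

3.8656 km/s


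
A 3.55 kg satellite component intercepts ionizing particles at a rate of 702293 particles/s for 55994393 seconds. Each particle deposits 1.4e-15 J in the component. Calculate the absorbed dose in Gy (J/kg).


Total energy deposited = rate * time * E_per
  = 702293 * 55994393 * 1.4e-15 = 0.05505426 J
Dose = E_total / mass = 0.05505426 / 3.55
Dose = 0.01550824 Gy

0.0155 Gy


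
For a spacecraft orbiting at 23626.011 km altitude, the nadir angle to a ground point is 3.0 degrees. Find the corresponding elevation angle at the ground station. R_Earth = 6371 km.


r = R_E + alt = 29997.0110 km
Law of sines in the satellite / Earth-center / ground-point triangle:
  sin(nadir)/R_E = sin(90 + el)/r  =>  cos(el) = (r/R_E)*sin(nadir)
cos(el) = (29997.0110 / 6371.0000) * sin(3.0 deg) = 0.2464169
el = arccos(0.2464169) = 75.7344 deg
(Earth-central angle = 90 - nadir - el = 11.2656 deg)

75.7344 degrees


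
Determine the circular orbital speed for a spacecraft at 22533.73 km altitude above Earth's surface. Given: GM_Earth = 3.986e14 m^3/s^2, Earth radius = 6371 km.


r = R_E + alt = 6371.0 + 22533.73 = 28904.7300 km = 2.890473e+07 m
v = sqrt(mu/r) = sqrt(3.986e14 / 2.890473e+07) = 3713.5065 m/s = 3.7135 km/s

3.7135 km/s


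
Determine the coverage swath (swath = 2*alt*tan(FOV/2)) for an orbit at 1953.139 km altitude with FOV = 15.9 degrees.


FOV = 15.9 deg = 0.2775074 rad
swath = 2 * alt * tan(FOV/2) = 2 * 1953.139 * tan(0.1387537)
swath = 2 * 1953.139 * 0.139651
swath = 545.5158 km

545.5158 km


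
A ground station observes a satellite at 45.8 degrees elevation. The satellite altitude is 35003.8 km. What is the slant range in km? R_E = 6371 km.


h = 35003.8 km, el = 45.8 deg
d = -R_E*sin(el) + sqrt((R_E*sin(el))^2 + 2*R_E*h + h^2)
d = -6371.0000*sin(0.7993608) + sqrt((6371.0000*0.7169106)^2 + 2*6371.0000*35003.8 + 35003.8^2)
d = 36568.2638 km

36568.2638 km


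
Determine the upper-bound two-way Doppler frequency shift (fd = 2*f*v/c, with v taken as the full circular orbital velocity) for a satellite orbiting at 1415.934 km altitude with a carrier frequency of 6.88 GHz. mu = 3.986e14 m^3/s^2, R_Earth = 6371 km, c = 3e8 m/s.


r = 7.786934e+06 m
v = sqrt(mu/r) = 7154.6007 m/s (worst-case radial velocity)
f = 6.88 GHz = 6.88e+09 Hz
fd = 2*f*v/c = 2*6.88e+09*7154.6007/3.0e+08
fd = 328157.6852 Hz

328157.6852 Hz


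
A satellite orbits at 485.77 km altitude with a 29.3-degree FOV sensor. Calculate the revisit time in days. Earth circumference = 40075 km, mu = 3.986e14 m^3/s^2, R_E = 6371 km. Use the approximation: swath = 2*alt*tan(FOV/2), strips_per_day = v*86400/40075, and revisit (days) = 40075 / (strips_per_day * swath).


swath = 2*485.77*tan(0.2556907) = 253.9728 km
v = sqrt(mu/r) = 7624.4559 m/s = 7.6245 km/s
strips/day = v*86400/40075 = 7.6245*86400/40075 = 16.4380
coverage/day = strips * swath = 16.4380 * 253.9728 = 4174.8053 km
revisit = 40075 / 4174.8053 = 9.5992 days

9.5992 days


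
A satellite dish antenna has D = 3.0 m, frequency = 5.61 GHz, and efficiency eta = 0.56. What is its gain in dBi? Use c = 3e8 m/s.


lambda = c/f = 3e8 / 5.61e+09 = 0.05347594 m
G = eta*(pi*D/lambda)^2 = 0.56*(pi*3.0/0.05347594)^2
G = 17394.5619 (linear)
G = 10*log10(17394.5619) = 42.4041 dBi

42.4041 dBi


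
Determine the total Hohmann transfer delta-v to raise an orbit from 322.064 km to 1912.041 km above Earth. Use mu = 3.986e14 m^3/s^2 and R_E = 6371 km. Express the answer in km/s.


r1 = 6693.0640 km = 6.693064e+06 m
r2 = 8283.0410 km = 8.283041e+06 m
dv1 = sqrt(mu/r1)*(sqrt(2*r2/(r1+r2)) - 1) = 399.3234 m/s
dv2 = sqrt(mu/r2)*(1 - sqrt(2*r1/(r1+r2))) = 378.5740 m/s
total dv = |dv1| + |dv2| = 399.3234 + 378.5740 = 777.8973 m/s = 0.7778973 km/s

0.7779 km/s


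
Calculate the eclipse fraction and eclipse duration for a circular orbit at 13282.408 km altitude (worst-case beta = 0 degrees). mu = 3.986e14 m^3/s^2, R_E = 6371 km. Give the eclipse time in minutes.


r = 19653.4080 km
T = 457.0006 min
Eclipse fraction = arcsin(R_E/r)/pi = arcsin(6371.0000/19653.4080)/pi
= arcsin(0.3241677)/pi = 0.1050842
Eclipse duration = 0.1050842 * 457.0006 = 48.0235 min

48.0235 minutes


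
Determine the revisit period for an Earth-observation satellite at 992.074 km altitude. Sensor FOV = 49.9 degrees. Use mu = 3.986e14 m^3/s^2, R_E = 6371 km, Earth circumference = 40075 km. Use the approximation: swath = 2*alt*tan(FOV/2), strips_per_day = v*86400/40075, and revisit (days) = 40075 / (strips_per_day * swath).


swath = 2*992.074*tan(0.4354596) = 923.1163 km
v = sqrt(mu/r) = 7357.6490 m/s = 7.3576 km/s
strips/day = v*86400/40075 = 7.3576*86400/40075 = 15.8628
coverage/day = strips * swath = 15.8628 * 923.1163 = 14643.1894 km
revisit = 40075 / 14643.1894 = 2.7368 days

2.7368 days


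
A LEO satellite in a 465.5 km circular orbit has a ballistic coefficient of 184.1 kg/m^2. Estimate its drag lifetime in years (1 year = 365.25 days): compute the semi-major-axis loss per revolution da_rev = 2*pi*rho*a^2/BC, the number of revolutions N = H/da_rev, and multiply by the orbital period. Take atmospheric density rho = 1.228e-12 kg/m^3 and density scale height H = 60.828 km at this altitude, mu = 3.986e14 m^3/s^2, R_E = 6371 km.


a = R_E + alt = 6836.5000 km = 6.8365e+06 m
da_rev = 2*pi*rho*a^2/BC = 2*pi*1.228e-12*(6.8365e+06)^2/184.1 = 1.958809 m per revolution
N = H/da_rev = 60828.0000 m / 1.958809 m = 31053.5642 revolutions
P = 2*pi*sqrt(a^3/mu) = 5625.5106 s
lifetime = N*P = 31053.5642 * 5625.5106 = 1.7469216e+08 s = 2021.8999 days
years = 2021.8999 / 365.25 = 5.5357 years

5.5357 years


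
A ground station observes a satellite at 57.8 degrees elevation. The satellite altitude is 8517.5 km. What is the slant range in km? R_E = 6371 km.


h = 8517.5 km, el = 57.8 deg
d = -R_E*sin(el) + sqrt((R_E*sin(el))^2 + 2*R_E*h + h^2)
d = -6371.0000*sin(1.0088) + sqrt((6371.0000*0.8461932)^2 + 2*6371.0000*8517.5 + 8517.5^2)
d = 9105.1689 km

9105.1689 km


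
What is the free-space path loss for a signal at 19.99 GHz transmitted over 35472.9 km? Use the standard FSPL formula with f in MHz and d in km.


f = 19.99 GHz = 19990.0000 MHz
d = 35472.9 km
FSPL = 32.44 + 20*log10(19990.0000) + 20*log10(35472.9)
FSPL = 32.44 + 86.0163 + 90.9979
FSPL = 209.4542 dB

209.4542 dB


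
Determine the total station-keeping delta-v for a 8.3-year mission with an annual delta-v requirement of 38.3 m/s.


dV = rate * years = 38.3 * 8.3
dV = 317.8900 m/s

317.8900 m/s


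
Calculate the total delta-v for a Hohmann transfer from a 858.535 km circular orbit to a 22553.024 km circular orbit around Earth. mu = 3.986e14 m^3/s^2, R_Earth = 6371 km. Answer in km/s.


r1 = 7229.5350 km = 7.229535e+06 m
r2 = 28924.0240 km = 2.8924024e+07 m
dv1 = sqrt(mu/r1)*(sqrt(2*r2/(r1+r2)) - 1) = 1967.2328 m/s
dv2 = sqrt(mu/r2)*(1 - sqrt(2*r1/(r1+r2))) = 1364.6145 m/s
total dv = |dv1| + |dv2| = 1967.2328 + 1364.6145 = 3331.8473 m/s = 3.3318 km/s

3.3318 km/s


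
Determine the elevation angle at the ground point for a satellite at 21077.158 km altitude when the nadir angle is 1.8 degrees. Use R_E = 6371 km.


r = R_E + alt = 27448.1580 km
Law of sines in the satellite / Earth-center / ground-point triangle:
  sin(nadir)/R_E = sin(90 + el)/r  =>  cos(el) = (r/R_E)*sin(nadir)
cos(el) = (27448.1580 / 6371.0000) * sin(1.8 deg) = 0.1353269
el = arccos(0.1353269) = 82.2225 deg
(Earth-central angle = 90 - nadir - el = 5.9775 deg)

82.2225 degrees


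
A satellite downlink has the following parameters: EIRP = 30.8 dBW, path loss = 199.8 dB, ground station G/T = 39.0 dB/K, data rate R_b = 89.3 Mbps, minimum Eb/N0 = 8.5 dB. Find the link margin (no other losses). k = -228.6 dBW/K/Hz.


C/N0 = EIRP - FSPL + G/T - k = 30.8 - 199.8 + 39.0 - (-228.6)
C/N0 = 98.6000 dB-Hz
R_b = 89.3 Mbps = 8.93e+07 bps -> 10*log10(R_b) = 79.5085 dB-Hz
Eb/N0 = C/N0 - 10*log10(R_b) = 98.6000 - 79.5085 = 19.0915 dB
Margin = Eb/N0 - Eb/N0_req = 19.0915 - 8.5 = 10.5915 dB (link closes)

10.5915 dB


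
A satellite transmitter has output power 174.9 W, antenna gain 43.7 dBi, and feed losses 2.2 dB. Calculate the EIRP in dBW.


Pt = 174.9 W = 22.4279 dBW
EIRP = Pt_dBW + Gt - losses = 22.4279 + 43.7 - 2.2 = 63.9279 dBW

63.9279 dBW


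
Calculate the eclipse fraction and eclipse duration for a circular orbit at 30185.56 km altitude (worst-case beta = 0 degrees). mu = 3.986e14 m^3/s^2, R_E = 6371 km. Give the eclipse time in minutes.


r = 36556.5600 km
T = 1159.3323 min
Eclipse fraction = arcsin(R_E/r)/pi = arcsin(6371.0000/36556.5600)/pi
= arcsin(0.1742779)/pi = 0.0557591
Eclipse duration = 0.0557591 * 1159.3323 = 64.6433 min

64.6433 minutes


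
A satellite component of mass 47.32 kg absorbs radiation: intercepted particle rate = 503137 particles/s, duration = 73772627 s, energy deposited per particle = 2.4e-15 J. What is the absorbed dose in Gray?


Total energy deposited = rate * time * E_per
  = 503137 * 73772627 * 2.4e-15 = 0.08908257 J
Dose = E_total / mass = 0.08908257 / 47.32
Dose = 0.001882556 Gy

0.0019 Gy


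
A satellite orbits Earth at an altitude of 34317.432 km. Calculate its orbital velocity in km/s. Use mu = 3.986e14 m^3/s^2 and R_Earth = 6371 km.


r = R_E + alt = 6371.0 + 34317.432 = 40688.4320 km = 4.0688432e+07 m
v = sqrt(mu/r) = sqrt(3.986e14 / 4.0688432e+07) = 3129.9195 m/s = 3.1299 km/s

3.1299 km/s


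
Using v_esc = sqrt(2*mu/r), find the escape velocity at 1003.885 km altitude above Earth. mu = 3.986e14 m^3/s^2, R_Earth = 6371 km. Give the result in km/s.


r = 6371.0 + 1003.885 = 7374.8850 km = 7.374885e+06 m
v_esc = sqrt(2*mu/r) = sqrt(2*3.986e14 / 7.374885e+06)
v_esc = 10396.9515 m/s = 10.3970 km/s

10.3970 km/s


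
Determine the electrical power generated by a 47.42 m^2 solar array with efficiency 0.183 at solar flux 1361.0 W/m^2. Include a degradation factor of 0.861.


P = area * eta * S * degradation
P = 47.42 * 0.183 * 1361.0 * 0.861
P = 10168.8986 W

10168.8986 W


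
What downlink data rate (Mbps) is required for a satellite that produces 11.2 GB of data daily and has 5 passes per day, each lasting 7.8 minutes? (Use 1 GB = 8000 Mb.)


total contact time = 5 * 7.8 * 60 = 2340.0000 s
data = 11.2 GB = 89600.0000 Mb
rate = 89600.0000 / 2340.0000 = 38.2906 Mbps

38.2906 Mbps


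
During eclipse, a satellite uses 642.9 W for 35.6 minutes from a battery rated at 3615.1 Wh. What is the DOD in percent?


E_used = P * t / 60 = 642.9 * 35.6 / 60 = 381.4540 Wh
DOD = E_used / E_total * 100 = 381.4540 / 3615.1 * 100
DOD = 10.5517 %

10.5517 %


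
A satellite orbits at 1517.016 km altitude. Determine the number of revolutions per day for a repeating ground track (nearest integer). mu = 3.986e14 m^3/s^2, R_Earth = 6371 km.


r = 7.888016e+06 m
T = 2*pi*sqrt(r^3/mu) = 6972.0886 s = 116.2015 min
revs/day = 1440 / 116.2015 = 12.3923
Rounded: 12 revolutions per day

12 revolutions per day


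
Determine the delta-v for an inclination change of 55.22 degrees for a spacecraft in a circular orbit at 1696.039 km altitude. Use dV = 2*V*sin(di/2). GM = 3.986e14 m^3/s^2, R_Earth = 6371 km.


r = 8067.0390 km = 8.067039e+06 m
V = sqrt(mu/r) = 7029.2917 m/s
di = 55.22 deg = 0.9637708 rad
dV = 2*V*sin(di/2) = 2*7029.2917*sin(0.4818854)
dV = 6515.4604 m/s = 6.5155 km/s

6.5155 km/s


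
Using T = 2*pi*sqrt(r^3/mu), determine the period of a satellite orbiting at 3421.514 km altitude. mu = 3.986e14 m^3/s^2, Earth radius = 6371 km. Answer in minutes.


r = 9792.5140 km = 9.792514e+06 m
T = 2*pi*sqrt(r^3/mu) = 2*pi*sqrt(9.3903678e+20 / 3.986e14)
T = 9643.8961 s = 160.7316 min

160.7316 minutes


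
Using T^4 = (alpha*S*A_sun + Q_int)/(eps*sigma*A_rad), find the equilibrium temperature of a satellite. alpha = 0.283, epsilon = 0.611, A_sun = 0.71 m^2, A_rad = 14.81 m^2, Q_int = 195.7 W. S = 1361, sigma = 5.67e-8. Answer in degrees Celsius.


Numerator = alpha*S*A_sun + Q_int = 0.283*1361*0.71 + 195.7 = 469.1657 W
Denominator = eps*sigma*A_rad = 0.611*5.67e-8*14.81 = 5.130732e-07 W/K^4
T^4 = 9.1442261e+08 K^4
T = 173.8949 K = -99.2551 C

-99.2551 degrees Celsius


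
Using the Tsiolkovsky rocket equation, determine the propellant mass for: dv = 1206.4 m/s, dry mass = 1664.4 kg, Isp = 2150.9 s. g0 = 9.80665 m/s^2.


ve = Isp * g0 = 2150.9 * 9.80665 = 21093.123485 m/s
mass ratio = exp(dv/ve) = exp(1206.4/21093.123485) = 1.05886120
m_prop = m_dry * (mr - 1) = 1664.4 * (1.05886120 - 1)
m_prop = 97.9686 kg

97.9686 kg


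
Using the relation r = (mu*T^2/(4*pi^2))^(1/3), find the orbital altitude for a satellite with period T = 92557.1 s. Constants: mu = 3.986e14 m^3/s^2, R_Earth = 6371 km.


T = 92557.1 s
r = (mu*T^2/(4*pi^2))^(1/3) = (3.986e14 * 92557.1^2 / (4*pi^2))^(1/3)
r = 4.422478e+07 m = 44224.7797 km
alt = r - R_E = 44224.7797 - 6371 = 37853.7797 km

37853.7797 km


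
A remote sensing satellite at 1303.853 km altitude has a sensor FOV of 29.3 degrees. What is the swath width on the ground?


FOV = 29.3 deg = 0.5113815 rad
swath = 2 * alt * tan(FOV/2) = 2 * 1303.853 * tan(0.2556907)
swath = 2 * 1303.853 * 0.2614126
swath = 681.6871 km

681.6871 km


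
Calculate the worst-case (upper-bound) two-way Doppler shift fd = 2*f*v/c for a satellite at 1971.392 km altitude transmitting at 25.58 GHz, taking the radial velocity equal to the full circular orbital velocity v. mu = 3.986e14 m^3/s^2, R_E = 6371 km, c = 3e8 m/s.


r = 8.342392e+06 m
v = sqrt(mu/r) = 6912.3123 m/s (worst-case radial velocity)
f = 25.58 GHz = 2.558e+10 Hz
fd = 2*f*v/c = 2*2.558e+10*6912.3123/3.0e+08
fd = 1.1787797e+06 Hz

1.1788e+06 Hz


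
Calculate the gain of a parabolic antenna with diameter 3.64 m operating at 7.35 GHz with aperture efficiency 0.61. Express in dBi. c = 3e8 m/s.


lambda = c/f = 3e8 / 7.35e+09 = 0.04081633 m
G = eta*(pi*D/lambda)^2 = 0.61*(pi*3.64/0.04081633)^2
G = 47881.1438 (linear)
G = 10*log10(47881.1438) = 46.8016 dBi

46.8016 dBi


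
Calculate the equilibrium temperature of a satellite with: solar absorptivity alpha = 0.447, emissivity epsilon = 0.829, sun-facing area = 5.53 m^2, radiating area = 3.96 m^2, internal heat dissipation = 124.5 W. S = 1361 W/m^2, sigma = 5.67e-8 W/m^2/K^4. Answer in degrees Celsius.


Numerator = alpha*S*A_sun + Q_int = 0.447*1361*5.53 + 124.5 = 3488.7695 W
Denominator = eps*sigma*A_rad = 0.829*5.67e-8*3.96 = 1.8613703e-07 W/K^4
T^4 = 1.8743017e+10 K^4
T = 370.0069 K = 96.8569 C

96.8569 degrees Celsius


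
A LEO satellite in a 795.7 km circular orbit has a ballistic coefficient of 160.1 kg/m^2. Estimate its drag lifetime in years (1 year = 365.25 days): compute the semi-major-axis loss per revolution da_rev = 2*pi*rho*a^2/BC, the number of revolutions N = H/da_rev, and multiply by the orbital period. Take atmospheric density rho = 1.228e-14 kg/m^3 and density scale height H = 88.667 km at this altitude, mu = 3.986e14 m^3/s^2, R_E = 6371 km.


a = R_E + alt = 7166.7000 km = 7.1667e+06 m
da_rev = 2*pi*rho*a^2/BC = 2*pi*1.228e-14*(7.1667e+06)^2/160.1 = 0.0247528582 m per revolution
N = H/da_rev = 88667.0000 m / 0.0247528582 m = 3.5820914e+06 revolutions
P = 2*pi*sqrt(a^3/mu) = 6037.9576 s
lifetime = N*P = 3.5820914e+06 * 6037.9576 = 2.1628516e+10 s = 250330.0450 days
years = 250330.0450 / 365.25 = 685.3663 years

685.3663 years


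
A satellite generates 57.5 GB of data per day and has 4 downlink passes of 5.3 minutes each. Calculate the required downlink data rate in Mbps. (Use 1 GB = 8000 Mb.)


total contact time = 4 * 5.3 * 60 = 1272.0000 s
data = 57.5 GB = 460000.0000 Mb
rate = 460000.0000 / 1272.0000 = 361.6352 Mbps

361.6352 Mbps


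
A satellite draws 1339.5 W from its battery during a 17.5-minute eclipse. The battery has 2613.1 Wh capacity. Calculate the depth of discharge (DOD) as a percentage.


E_used = P * t / 60 = 1339.5 * 17.5 / 60 = 390.6875 Wh
DOD = E_used / E_total * 100 = 390.6875 / 2613.1 * 100
DOD = 14.9511 %

14.9511 %


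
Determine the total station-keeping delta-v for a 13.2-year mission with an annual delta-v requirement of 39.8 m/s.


dV = rate * years = 39.8 * 13.2
dV = 525.3600 m/s

525.3600 m/s


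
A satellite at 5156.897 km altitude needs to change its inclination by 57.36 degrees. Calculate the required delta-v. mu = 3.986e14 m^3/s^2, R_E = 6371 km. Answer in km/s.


r = 11527.8970 km = 1.1527897e+07 m
V = sqrt(mu/r) = 5880.2204 m/s
di = 57.36 deg = 1.0011 rad
dV = 2*V*sin(di/2) = 2*5880.2204*sin(0.5005604)
dV = 5644.0388 m/s = 5.6440 km/s

5.6440 km/s


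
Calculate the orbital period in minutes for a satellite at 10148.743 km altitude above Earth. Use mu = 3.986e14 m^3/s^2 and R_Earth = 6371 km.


r = 16519.7430 km = 1.6519743e+07 m
T = 2*pi*sqrt(r^3/mu) = 2*pi*sqrt(4.5082694e+21 / 3.986e14)
T = 21130.8103 s = 352.1802 min

352.1802 minutes


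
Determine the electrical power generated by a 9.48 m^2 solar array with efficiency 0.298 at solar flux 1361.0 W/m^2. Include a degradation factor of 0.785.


P = area * eta * S * degradation
P = 9.48 * 0.298 * 1361.0 * 0.785
P = 3018.2304 W

3018.2304 W


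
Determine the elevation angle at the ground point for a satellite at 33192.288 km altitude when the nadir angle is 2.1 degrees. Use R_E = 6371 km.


r = R_E + alt = 39563.2880 km
Law of sines in the satellite / Earth-center / ground-point triangle:
  sin(nadir)/R_E = sin(90 + el)/r  =>  cos(el) = (r/R_E)*sin(nadir)
cos(el) = (39563.2880 / 6371.0000) * sin(2.1 deg) = 0.2275539
el = arccos(0.2275539) = 76.8469 deg
(Earth-central angle = 90 - nadir - el = 11.0531 deg)

76.8469 degrees


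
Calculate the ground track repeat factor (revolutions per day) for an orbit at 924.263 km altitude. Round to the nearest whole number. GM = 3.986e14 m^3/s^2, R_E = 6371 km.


r = 7.295263e+06 m
T = 2*pi*sqrt(r^3/mu) = 6201.1559 s = 103.3526 min
revs/day = 1440 / 103.3526 = 13.9329
Rounded: 14 revolutions per day

14 revolutions per day


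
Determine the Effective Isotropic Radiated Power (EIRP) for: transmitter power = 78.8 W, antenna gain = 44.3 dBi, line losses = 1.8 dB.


Pt = 78.8 W = 18.9653 dBW
EIRP = Pt_dBW + Gt - losses = 18.9653 + 44.3 - 1.8 = 61.4653 dBW

61.4653 dBW


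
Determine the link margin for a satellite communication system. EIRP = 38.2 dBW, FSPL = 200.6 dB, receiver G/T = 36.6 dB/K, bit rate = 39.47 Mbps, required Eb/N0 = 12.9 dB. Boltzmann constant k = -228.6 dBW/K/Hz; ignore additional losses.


C/N0 = EIRP - FSPL + G/T - k = 38.2 - 200.6 + 36.6 - (-228.6)
C/N0 = 102.8000 dB-Hz
R_b = 39.47 Mbps = 3.947e+07 bps -> 10*log10(R_b) = 75.9627 dB-Hz
Eb/N0 = C/N0 - 10*log10(R_b) = 102.8000 - 75.9627 = 26.8373 dB
Margin = Eb/N0 - Eb/N0_req = 26.8373 - 12.9 = 13.9373 dB (link closes)

13.9373 dB


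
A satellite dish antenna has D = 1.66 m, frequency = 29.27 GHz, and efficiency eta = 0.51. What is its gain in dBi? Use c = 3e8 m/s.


lambda = c/f = 3e8 / 2.927e+10 = 0.0102494 m
G = eta*(pi*D/lambda)^2 = 0.51*(pi*1.66/0.0102494)^2
G = 132034.9888 (linear)
G = 10*log10(132034.9888) = 51.2069 dBi

51.2069 dBi


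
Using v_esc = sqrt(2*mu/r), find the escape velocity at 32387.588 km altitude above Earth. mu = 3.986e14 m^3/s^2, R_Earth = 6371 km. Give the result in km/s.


r = 6371.0 + 32387.588 = 38758.5880 km = 3.8758588e+07 m
v_esc = sqrt(2*mu/r) = sqrt(2*3.986e14 / 3.8758588e+07)
v_esc = 4535.2337 m/s = 4.5352 km/s

4.5352 km/s


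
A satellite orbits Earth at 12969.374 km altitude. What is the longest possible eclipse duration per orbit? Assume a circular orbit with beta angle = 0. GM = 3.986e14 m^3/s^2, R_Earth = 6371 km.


r = 19340.3740 km
T = 446.1257 min
Eclipse fraction = arcsin(R_E/r)/pi = arcsin(6371.0000/19340.3740)/pi
= arcsin(0.3294145)/pi = 0.1068514
Eclipse duration = 0.1068514 * 446.1257 = 47.6691 min

47.6691 minutes


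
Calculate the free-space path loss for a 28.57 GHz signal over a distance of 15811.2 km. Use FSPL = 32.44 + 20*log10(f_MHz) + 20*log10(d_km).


f = 28.57 GHz = 28570.0000 MHz
d = 15811.2 km
FSPL = 32.44 + 20*log10(28570.0000) + 20*log10(15811.2)
FSPL = 32.44 + 89.1182 + 83.9793
FSPL = 205.5375 dB

205.5375 dB


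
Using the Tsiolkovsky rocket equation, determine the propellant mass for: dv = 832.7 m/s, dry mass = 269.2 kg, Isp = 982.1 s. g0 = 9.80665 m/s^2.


ve = Isp * g0 = 982.1 * 9.80665 = 9631.110965 m/s
mass ratio = exp(dv/ve) = exp(832.7/9631.110965) = 1.09030709
m_prop = m_dry * (mr - 1) = 269.2 * (1.09030709 - 1)
m_prop = 24.3107 kg

24.3107 kg


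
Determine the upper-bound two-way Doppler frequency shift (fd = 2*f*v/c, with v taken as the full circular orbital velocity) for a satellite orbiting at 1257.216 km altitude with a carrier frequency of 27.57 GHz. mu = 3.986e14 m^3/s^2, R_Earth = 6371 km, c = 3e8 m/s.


r = 7.628216e+06 m
v = sqrt(mu/r) = 7228.6493 m/s (worst-case radial velocity)
f = 27.57 GHz = 2.757e+10 Hz
fd = 2*f*v/c = 2*2.757e+10*7228.6493/3.0e+08
fd = 1.3286257e+06 Hz

1.3286e+06 Hz


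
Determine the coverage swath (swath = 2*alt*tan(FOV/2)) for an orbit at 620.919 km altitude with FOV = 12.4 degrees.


FOV = 12.4 deg = 0.2164208 rad
swath = 2 * alt * tan(FOV/2) = 2 * 620.919 * tan(0.1082104)
swath = 2 * 620.919 * 0.1086348
swath = 134.9068 km

134.9068 km


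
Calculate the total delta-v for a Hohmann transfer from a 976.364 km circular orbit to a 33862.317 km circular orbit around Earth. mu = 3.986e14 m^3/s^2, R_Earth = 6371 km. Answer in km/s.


r1 = 7347.3640 km = 7.347364e+06 m
r2 = 40233.3170 km = 4.0233317e+07 m
dv1 = sqrt(mu/r1)*(sqrt(2*r2/(r1+r2)) - 1) = 2212.9441 m/s
dv2 = sqrt(mu/r2)*(1 - sqrt(2*r1/(r1+r2))) = 1398.3655 m/s
total dv = |dv1| + |dv2| = 2212.9441 + 1398.3655 = 3611.3097 m/s = 3.6113 km/s

3.6113 km/s


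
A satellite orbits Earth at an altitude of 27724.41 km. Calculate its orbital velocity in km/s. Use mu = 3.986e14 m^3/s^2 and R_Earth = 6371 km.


r = R_E + alt = 6371.0 + 27724.41 = 34095.4100 km = 3.409541e+07 m
v = sqrt(mu/r) = sqrt(3.986e14 / 3.409541e+07) = 3419.1700 m/s = 3.4192 km/s

3.4192 km/s


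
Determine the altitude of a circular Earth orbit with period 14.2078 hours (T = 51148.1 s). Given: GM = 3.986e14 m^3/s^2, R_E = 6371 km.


T = 51148.1 s
r = (mu*T^2/(4*pi^2))^(1/3) = (3.986e14 * 51148.1^2 / (4*pi^2))^(1/3)
r = 2.9781428e+07 m = 29781.4283 km
alt = r - R_E = 29781.4283 - 6371 = 23410.4283 km

23410.4283 km


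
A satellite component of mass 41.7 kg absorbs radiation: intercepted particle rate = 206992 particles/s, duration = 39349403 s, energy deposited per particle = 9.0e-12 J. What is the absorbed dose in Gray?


Total energy deposited = rate * time * E_per
  = 206992 * 39349403 * 9.0e-12 = 73.3051 J
Dose = E_total / mass = 73.3051 / 41.7
Dose = 1.7579 Gy

1.7579 Gy


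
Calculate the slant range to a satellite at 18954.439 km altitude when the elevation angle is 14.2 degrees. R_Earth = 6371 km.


h = 18954.439 km, el = 14.2 deg
d = -R_E*sin(el) + sqrt((R_E*sin(el))^2 + 2*R_E*h + h^2)
d = -6371.0000*sin(0.2478368) + sqrt((6371.0000*0.2453074)^2 + 2*6371.0000*18954.439 + 18954.439^2)
d = 22997.9025 km

22997.9025 km


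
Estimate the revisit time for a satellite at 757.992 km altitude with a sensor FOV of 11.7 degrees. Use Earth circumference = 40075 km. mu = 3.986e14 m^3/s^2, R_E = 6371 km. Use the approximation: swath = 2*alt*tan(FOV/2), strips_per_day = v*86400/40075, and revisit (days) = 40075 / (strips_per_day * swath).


swath = 2*757.992*tan(0.1021018) = 155.3248 km
v = sqrt(mu/r) = 7477.4684 m/s = 7.4775 km/s
strips/day = v*86400/40075 = 7.4775*86400/40075 = 16.1211
coverage/day = strips * swath = 16.1211 * 155.3248 = 2504.0066 km
revisit = 40075 / 2504.0066 = 16.0044 days

16.0044 days


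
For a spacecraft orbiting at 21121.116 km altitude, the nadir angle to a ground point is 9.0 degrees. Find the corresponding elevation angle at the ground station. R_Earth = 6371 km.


r = R_E + alt = 27492.1160 km
Law of sines in the satellite / Earth-center / ground-point triangle:
  sin(nadir)/R_E = sin(90 + el)/r  =>  cos(el) = (r/R_E)*sin(nadir)
cos(el) = (27492.1160 / 6371.0000) * sin(9.0 deg) = 0.6750454
el = arccos(0.6750454) = 47.5423 deg
(Earth-central angle = 90 - nadir - el = 33.4577 deg)

47.5423 degrees


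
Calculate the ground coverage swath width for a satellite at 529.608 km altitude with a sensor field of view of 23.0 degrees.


FOV = 23.0 deg = 0.4014257 rad
swath = 2 * alt * tan(FOV/2) = 2 * 529.608 * tan(0.2007129)
swath = 2 * 529.608 * 0.2034523
swath = 215.4999 km

215.4999 km


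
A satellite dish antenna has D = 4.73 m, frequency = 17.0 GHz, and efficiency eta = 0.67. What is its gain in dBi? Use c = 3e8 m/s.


lambda = c/f = 3e8 / 1.7e+10 = 0.01764706 m
G = eta*(pi*D/lambda)^2 = 0.67*(pi*4.73/0.01764706)^2
G = 475064.0456 (linear)
G = 10*log10(475064.0456) = 56.7675 dBi

56.7675 dBi


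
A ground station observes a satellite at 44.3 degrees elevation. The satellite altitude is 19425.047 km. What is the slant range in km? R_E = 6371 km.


h = 19425.047 km, el = 44.3 deg
d = -R_E*sin(el) + sqrt((R_E*sin(el))^2 + 2*R_E*h + h^2)
d = -6371.0000*sin(0.7731809) + sqrt((6371.0000*0.6984153)^2 + 2*6371.0000*19425.047 + 19425.047^2)
d = 20940.2638 km

20940.2638 km


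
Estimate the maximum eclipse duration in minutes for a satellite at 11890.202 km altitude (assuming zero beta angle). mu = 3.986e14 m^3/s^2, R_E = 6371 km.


r = 18261.2020 km
T = 409.3116 min
Eclipse fraction = arcsin(R_E/r)/pi = arcsin(6371.0000/18261.2020)/pi
= arcsin(0.3488817)/pi = 0.1134385
Eclipse duration = 0.1134385 * 409.3116 = 46.4317 min

46.4317 minutes


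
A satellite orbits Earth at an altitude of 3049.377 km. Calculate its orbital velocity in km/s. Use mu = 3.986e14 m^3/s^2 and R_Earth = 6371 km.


r = R_E + alt = 6371.0 + 3049.377 = 9420.3770 km = 9.420377e+06 m
v = sqrt(mu/r) = sqrt(3.986e14 / 9.420377e+06) = 6504.8083 m/s = 6.5048 km/s

6.5048 km/s


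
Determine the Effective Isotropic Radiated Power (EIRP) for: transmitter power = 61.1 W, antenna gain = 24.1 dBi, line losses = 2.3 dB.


Pt = 61.1 W = 17.8604 dBW
EIRP = Pt_dBW + Gt - losses = 17.8604 + 24.1 - 2.3 = 39.6604 dBW

39.6604 dBW


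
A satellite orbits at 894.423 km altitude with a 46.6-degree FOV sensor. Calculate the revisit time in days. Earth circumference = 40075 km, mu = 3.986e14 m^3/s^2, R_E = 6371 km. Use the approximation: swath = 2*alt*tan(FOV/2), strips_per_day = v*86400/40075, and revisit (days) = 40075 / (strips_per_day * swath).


swath = 2*894.423*tan(0.4066617) = 770.3988 km
v = sqrt(mu/r) = 7406.9292 m/s = 7.4069 km/s
strips/day = v*86400/40075 = 7.4069*86400/40075 = 15.9690
coverage/day = strips * swath = 15.9690 * 770.3988 = 12302.5179 km
revisit = 40075 / 12302.5179 = 3.2575 days

3.2575 days


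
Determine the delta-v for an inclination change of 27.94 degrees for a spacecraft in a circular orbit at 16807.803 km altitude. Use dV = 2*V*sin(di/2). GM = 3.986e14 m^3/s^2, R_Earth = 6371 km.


r = 23178.8030 km = 2.3178803e+07 m
V = sqrt(mu/r) = 4146.8960 m/s
di = 27.94 deg = 0.487645 rad
dV = 2*V*sin(di/2) = 2*4146.8960*sin(0.2438225)
dV = 2002.2360 m/s = 2.0022 km/s

2.0022 km/s


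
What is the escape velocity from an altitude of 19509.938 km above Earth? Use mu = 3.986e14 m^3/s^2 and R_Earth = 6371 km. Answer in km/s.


r = 6371.0 + 19509.938 = 25880.9380 km = 2.5880938e+07 m
v_esc = sqrt(2*mu/r) = sqrt(2*3.986e14 / 2.5880938e+07)
v_esc = 5550.0084 m/s = 5.5500 km/s

5.5500 km/s


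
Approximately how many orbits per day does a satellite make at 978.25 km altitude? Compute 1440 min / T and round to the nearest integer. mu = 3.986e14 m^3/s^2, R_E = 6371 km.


r = 7.34925e+06 m
T = 2*pi*sqrt(r^3/mu) = 6270.1186 s = 104.5020 min
revs/day = 1440 / 104.5020 = 13.7796
Rounded: 14 revolutions per day

14 revolutions per day


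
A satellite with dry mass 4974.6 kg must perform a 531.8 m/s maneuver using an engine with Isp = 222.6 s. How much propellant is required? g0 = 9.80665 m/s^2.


ve = Isp * g0 = 222.6 * 9.80665 = 2182.960290 m/s
mass ratio = exp(dv/ve) = exp(531.8/2182.960290) = 1.27585194
m_prop = m_dry * (mr - 1) = 4974.6 * (1.27585194 - 1)
m_prop = 1372.2531 kg

1372.2531 kg


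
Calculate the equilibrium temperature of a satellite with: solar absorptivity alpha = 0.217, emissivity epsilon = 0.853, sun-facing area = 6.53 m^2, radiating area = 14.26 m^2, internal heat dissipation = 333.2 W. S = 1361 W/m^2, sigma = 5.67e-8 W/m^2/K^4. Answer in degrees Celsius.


Numerator = alpha*S*A_sun + Q_int = 0.217*1361*6.53 + 333.2 = 2261.7506 W
Denominator = eps*sigma*A_rad = 0.853*5.67e-8*14.26 = 6.8968633e-07 W/K^4
T^4 = 3.2793902e+09 K^4
T = 239.3031 K = -33.8469 C

-33.8469 degrees Celsius


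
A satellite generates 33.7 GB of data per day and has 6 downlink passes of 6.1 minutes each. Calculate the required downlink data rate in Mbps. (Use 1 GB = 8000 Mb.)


total contact time = 6 * 6.1 * 60 = 2196.0000 s
data = 33.7 GB = 269600.0000 Mb
rate = 269600.0000 / 2196.0000 = 122.7687 Mbps

122.7687 Mbps


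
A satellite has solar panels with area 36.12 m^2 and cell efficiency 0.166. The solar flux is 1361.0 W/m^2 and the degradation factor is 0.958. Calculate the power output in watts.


P = area * eta * S * degradation
P = 36.12 * 0.166 * 1361.0 * 0.958
P = 7817.7083 W

7817.7083 W


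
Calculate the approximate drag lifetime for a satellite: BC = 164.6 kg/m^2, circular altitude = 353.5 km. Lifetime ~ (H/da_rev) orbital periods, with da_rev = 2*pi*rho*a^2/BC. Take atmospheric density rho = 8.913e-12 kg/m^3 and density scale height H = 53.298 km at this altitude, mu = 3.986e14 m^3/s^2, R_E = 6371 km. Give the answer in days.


a = R_E + alt = 6724.5000 km = 6.7245e+06 m
da_rev = 2*pi*rho*a^2/BC = 2*pi*8.913e-12*(6.7245e+06)^2/164.6 = 15.384874 m per revolution
N = H/da_rev = 53298.0000 m / 15.384874 m = 3464.3118 revolutions
P = 2*pi*sqrt(a^3/mu) = 5487.8372 s
lifetime = N*P = 3464.3118 * 5487.8372 = 1.9011579e+07 s = 220.0414 days

220.0414 days


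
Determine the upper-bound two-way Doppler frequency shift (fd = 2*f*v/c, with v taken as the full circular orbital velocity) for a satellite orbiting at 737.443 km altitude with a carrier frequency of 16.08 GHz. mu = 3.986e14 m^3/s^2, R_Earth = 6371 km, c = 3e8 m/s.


r = 7.108443e+06 m
v = sqrt(mu/r) = 7488.2684 m/s (worst-case radial velocity)
f = 16.08 GHz = 1.608e+10 Hz
fd = 2*f*v/c = 2*1.608e+10*7488.2684/3.0e+08
fd = 802742.3766 Hz

802742.3766 Hz


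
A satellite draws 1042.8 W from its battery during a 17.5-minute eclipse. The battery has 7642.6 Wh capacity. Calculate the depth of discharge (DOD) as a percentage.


E_used = P * t / 60 = 1042.8 * 17.5 / 60 = 304.1500 Wh
DOD = E_used / E_total * 100 = 304.1500 / 7642.6 * 100
DOD = 3.9797 %

3.9797 %
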